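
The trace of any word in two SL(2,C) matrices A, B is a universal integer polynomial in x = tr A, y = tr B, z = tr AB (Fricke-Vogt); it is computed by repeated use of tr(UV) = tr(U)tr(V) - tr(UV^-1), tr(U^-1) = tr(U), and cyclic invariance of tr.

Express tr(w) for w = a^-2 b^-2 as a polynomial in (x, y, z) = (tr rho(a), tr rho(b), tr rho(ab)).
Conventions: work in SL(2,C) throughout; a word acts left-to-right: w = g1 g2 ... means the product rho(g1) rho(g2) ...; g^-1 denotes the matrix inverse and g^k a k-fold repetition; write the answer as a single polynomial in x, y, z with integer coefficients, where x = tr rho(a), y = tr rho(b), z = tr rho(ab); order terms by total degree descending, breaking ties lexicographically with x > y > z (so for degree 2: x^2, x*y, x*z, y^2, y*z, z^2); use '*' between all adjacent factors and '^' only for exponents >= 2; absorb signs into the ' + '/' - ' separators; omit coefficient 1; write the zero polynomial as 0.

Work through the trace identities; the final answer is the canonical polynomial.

trace(b^-1) = trace(b) = y
trace(b^-2) = trace(b^-1) * trace(b) - trace(1) = y^2 - 2
trace(b^-1 a) = trace(a) * trace(b) - trace(a b) = x*y - z
trace(b^-2 a) = trace(b^-1 a) * trace(b) - trace(b^-1 a b) = x*y^2 - y*z - x
trace(a^-1 b^-2) = trace(b^-2) * trace(a) - trace(b^-2 a) = y*z - x
trace(a^-2 b^-2) = trace(a^-1 b^-2) * trace(a) - trace(a^-1 b^-2 a) = x*y*z - x^2 - y^2 + 2

x*y*z - x^2 - y^2 + 2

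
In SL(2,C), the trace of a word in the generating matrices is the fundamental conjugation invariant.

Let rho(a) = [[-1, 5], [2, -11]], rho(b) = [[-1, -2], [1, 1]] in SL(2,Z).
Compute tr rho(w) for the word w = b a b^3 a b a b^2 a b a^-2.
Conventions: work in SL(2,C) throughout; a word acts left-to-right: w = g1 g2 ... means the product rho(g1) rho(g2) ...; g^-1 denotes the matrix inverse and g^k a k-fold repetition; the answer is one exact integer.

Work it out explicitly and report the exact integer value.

rho(b) = [[-1, -2], [1, 1]]
... * rho(a) = [[-1, 5], [2, -11]]  ->  [[-3, 17], [1, -6]]
... * rho(b) = [[-1, -2], [1, 1]]  ->  [[20, 23], [-7, -8]]
... * rho(b) = [[-1, -2], [1, 1]]  ->  [[3, -17], [-1, 6]]
... * rho(b) = [[-1, -2], [1, 1]]  ->  [[-20, -23], [7, 8]]
... * rho(a) = [[-1, 5], [2, -11]]  ->  [[-26, 153], [9, -53]]
... * rho(b) = [[-1, -2], [1, 1]]  ->  [[179, 205], [-62, -71]]
... * rho(a) = [[-1, 5], [2, -11]]  ->  [[231, -1360], [-80, 471]]
... * rho(b) = [[-1, -2], [1, 1]]  ->  [[-1591, -1822], [551, 631]]
... * rho(b) = [[-1, -2], [1, 1]]  ->  [[-231, 1360], [80, -471]]
... * rho(a) = [[-1, 5], [2, -11]]  ->  [[2951, -16115], [-1022, 5581]]
... * rho(b) = [[-1, -2], [1, 1]]  ->  [[-19066, -22017], [6603, 7625]]
... * rho(a^-1) = [[-11, -5], [-2, -1]]  ->  [[253760, 117347], [-87883, -40640]]
... * rho(a^-1) = [[-11, -5], [-2, -1]]  ->  [[-3026054, -1386147], [1047993, 480055]]
tr = -3026054 + 480055 = -2545999

-2545999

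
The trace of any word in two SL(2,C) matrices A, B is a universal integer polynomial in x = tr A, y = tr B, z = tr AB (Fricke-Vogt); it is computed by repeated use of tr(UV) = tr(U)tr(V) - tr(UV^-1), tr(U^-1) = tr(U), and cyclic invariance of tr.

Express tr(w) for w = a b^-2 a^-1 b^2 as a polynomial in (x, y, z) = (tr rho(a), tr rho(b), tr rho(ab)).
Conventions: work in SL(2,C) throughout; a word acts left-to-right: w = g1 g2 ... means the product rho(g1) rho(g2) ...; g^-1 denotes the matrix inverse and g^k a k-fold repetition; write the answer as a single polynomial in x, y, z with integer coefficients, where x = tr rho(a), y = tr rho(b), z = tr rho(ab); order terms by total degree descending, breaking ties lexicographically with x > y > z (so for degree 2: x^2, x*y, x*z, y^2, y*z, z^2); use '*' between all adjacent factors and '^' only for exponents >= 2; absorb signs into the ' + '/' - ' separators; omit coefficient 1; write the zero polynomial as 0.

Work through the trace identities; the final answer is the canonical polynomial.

-x*y^3*z + x^2*y^2 + y^4 + y^2*z^2 - 4*y^2 + 2

trace(a^2 b) = trace(a) trace(b a) - trace(b) = x*z - y
trace(a^2) = trace(a) trace(a) - trace(1) = x^2 - 2
trace(a b^2 a) = trace(b) trace(a^2 b) - trace(a^2) = x*y*z - x^2 - y^2 + 2
trace(a b a b) = trace(a b) trace(a b) - trace(1) = z^2 - 2
trace(a b^2 a b) = trace(b) trace(a b a b) - trace(a b a) = y*z^2 - x*z - y
trace(b^-1 a b^2 a) = trace(a b^2 a) trace(b) - trace(a b^2 a b) = x*y^2*z - x^2*y - y^3 - y*z^2 + x*z + 3*y
trace(b^2 a b^-2 a) = trace(b^-1 a b^2 a) trace(b) - trace(b^-1 a b^2 a b) = x*y^3*z - x^2*y^2 - y^4 - y^2*z^2 + x^2 + 4*y^2 - 2
trace(a b^-2 a^-1 b^2) = trace(b^2 a b^-2) trace(a) - trace(b^2 a b^-2 a) = -x*y^3*z + x^2*y^2 + y^4 + y^2*z^2 - 4*y^2 + 2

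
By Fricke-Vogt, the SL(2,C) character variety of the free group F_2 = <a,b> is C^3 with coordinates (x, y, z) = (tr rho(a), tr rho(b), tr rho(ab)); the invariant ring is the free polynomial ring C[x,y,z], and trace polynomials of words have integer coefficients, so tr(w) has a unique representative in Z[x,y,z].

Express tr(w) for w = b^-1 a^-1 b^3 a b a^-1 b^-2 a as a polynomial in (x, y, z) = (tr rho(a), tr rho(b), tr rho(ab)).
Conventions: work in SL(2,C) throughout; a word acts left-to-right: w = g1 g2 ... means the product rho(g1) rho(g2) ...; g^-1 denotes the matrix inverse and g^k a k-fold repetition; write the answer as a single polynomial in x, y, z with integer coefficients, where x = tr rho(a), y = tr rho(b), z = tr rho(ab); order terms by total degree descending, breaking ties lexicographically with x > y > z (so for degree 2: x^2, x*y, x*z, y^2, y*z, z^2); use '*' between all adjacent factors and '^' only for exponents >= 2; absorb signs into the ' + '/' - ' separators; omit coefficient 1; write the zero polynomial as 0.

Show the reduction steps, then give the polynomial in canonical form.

use: tr(b^2) = tr(b) * tr(b) - tr(1)  (reduce the b square) = y^2 - 2
use: tr(b^3) = tr(b) * tr(b^2) - tr(b)  (reduce the b square) = y^3 - 3*y
use: tr(a b a b) = tr(a b) * tr(a b) - tr(1)  (split on a) = z^2 - 2
tr(a b a) = tr(a) * tr(b a) - tr(b)  (reduce the a square) = x*z - y
use: tr(a b^2 a b) = tr(b) * tr(a b a b) - tr(a b a)  (reduce the b square) = y*z^2 - x*z - y
tr(b^2 a) = tr(b) * tr(a b) - tr(a)  (reduce the b square) = y*z - x
apply: tr(a b^2 a) = tr(a) * tr(b^2 a) - tr(b^2)  (reduce the a square) = x*y*z - x^2 - y^2 + 2
apply: tr(b a b^2 a b) = tr(b) * tr(a b^2 a b) - tr(a b^2 a)  (reduce the b square) = y^2*z^2 - 2*x*y*z + x^2 - 2
tr(a b a b a b) = tr(b a) * tr(b a b a) - tr(b^-1 a^-1)  (split on b) = z^3 - 3*z
tr(a b a b a) = tr(a) * tr(b a b a) - tr(b a b)  (reduce the a square) = x*z^2 - y*z - x
apply: tr(b a b^2 a b a) = tr(b) * tr(a b a b a b) - tr(a b a b a)  (reduce the b square) = y*z^3 - x*z^2 - 2*y*z + x
tr(b^2 a b a^-1 b a) = tr(b a b^2 a b) * tr(a) - tr(b a b^2 a b a)  (eliminate a^-1) = x*y^2*z^2 - 2*x^2*y*z - y*z^3 + x^3 + x*z^2 + 2*y*z - 3*x
apply: tr(b a b^2) = tr(b) * tr(b a b) - tr(b a)  (reduce the b square) = y^2*z - x*y - z
apply: tr(b^2 a b^2) = tr(b) * tr(b a b^2) - tr(b a b)  (reduce the b square) = y^3*z - x*y^2 - 2*y*z + x
use: tr(a b^2 a^2 b^2) = tr(a) * tr(b^2 a b^2 a) - tr(b^2 a b^2)  (reduce the a square) = x*y^2*z^2 - 2*x^2*y*z - y^3*z + x^3 + x*y^2 + 2*y*z - 3*x
tr(a b^2 a^2 b) = tr(a) * tr(b a b^2 a) - tr(b a b^2)  (reduce the a square) = x*y*z^2 - x^2*z - y^2*z + z
use: tr(a b^3 a b^2 a) = tr(b) * tr(a b^2 a^2 b^2) - tr(a b^2 a^2 b)  (reduce the b square) = x*y^3*z^2 - 2*x^2*y^2*z - y^4*z + x^3*y + x*y^3 - x*y*z^2 + x^2*z + 3*y^2*z - 3*x*y - z
use: tr(a b^2 a b a) = tr(a) * tr(b^2 a b a) - tr(b^2 a b)  (reduce the a square) = x*y*z^2 - x^2*z - y^2*z + z
use: tr(b a b^2 a b a b) = tr(b) * tr(a b^2 a b a b) - tr(a b^2 a b a)  (reduce the b square) = y^2*z^3 - 2*x*y*z^2 + x^2*z - y^2*z + x*y - z
use: tr(a b^3 a b^2 a b) = tr(b) * tr(b a b^2 a b a b) - tr(b a b^2 a b a)  (reduce the b square) = y^3*z^3 - 2*x*y^2*z^2 + x^2*y*z - y^3*z - y*z^3 + x*y^2 + x*z^2 + y*z - x
tr(b a b^-1 a b^3 a b) = tr(a b^3 a b^2 a) * tr(b) - tr(a b^3 a b^2 a b)  (eliminate b^-1) = x*y^4*z^2 - 2*x^2*y^3*z - y^5*z - y^3*z^3 + x^3*y^2 + x*y^4 + x*y^2*z^2 + 4*y^3*z + y*z^3 - 4*x*y^2 - x*z^2 - 2*y*z + x
apply: tr(a b a b a^2 b) = tr(a) * tr(b a b a b a) - tr(b a b a b)  (reduce the a square) = x*z^3 - y*z^2 - 2*x*z + y
apply: tr(a b a b a^2) = tr(a) * tr(b a b a^2) - tr(b a b a)  (reduce the a square) = x^2*z^2 - x*y*z - x^2 - z^2 + 2
tr(b a b a b a^2 b) = tr(b) * tr(a b a b a^2 b) - tr(a b a b a^2)  (reduce the b square) = x*y*z^3 - x^2*z^2 - y^2*z^2 - x*y*z + x^2 + y^2 + z^2 - 2
apply: tr(a b^3 a b a b a) = tr(b) * tr(b a b a b a^2 b) - tr(b a b a b a^2)  (reduce the b square) = x*y^2*z^3 - x^2*y*z^2 - y^3*z^2 - x*y^2*z - x*z^3 + x^2*y + y^3 + 2*y*z^2 + 2*x*z - 3*y
use: tr(a b a b a b a b) = tr(b a) * tr(b a b a b a) - tr(b^-1 a^-1 b^-1 a^-1)  (split on b) = z^4 - 4*z^2 + 2
tr(a b a b a b a b^2) = tr(b) * tr(a b a b a b a b) - tr(a b a b a b a)  (reduce the b square) = y*z^4 - x*z^3 - 3*y*z^2 + 2*x*z + y
apply: tr(a b^3 a b a b a b) = tr(b) * tr(a b a b a b a b^2) - tr(a b a b a b a b)  (reduce the b square) = y^2*z^4 - x*y*z^3 - 3*y^2*z^2 - z^4 + 2*x*y*z + y^2 + 4*z^2 - 2
tr(b a b^-1 a b^3 a b a) = tr(a b^3 a b a b a) * tr(b) - tr(a b^3 a b a b a b)  (eliminate b^-1) = x*y^3*z^3 - x^2*y^2*z^2 - y^4*z^2 - y^2*z^4 - x*y^3*z + x^2*y^2 + y^4 + 5*y^2*z^2 + z^4 - 4*y^2 - 4*z^2 + 2
tr(b^3 a b a^-1 b a b^-1 a) = tr(b a b^-1 a b^3 a b) * tr(a) - tr(b a b^-1 a b^3 a b a)  (eliminate a^-1) = x^2*y^4*z^2 - 2*x^3*y^3*z - x*y^5*z - 2*x*y^3*z^3 + x^4*y^2 + x^2*y^4 + 2*x^2*y^2*z^2 + y^4*z^2 + y^2*z^4 + 5*x*y^3*z + x*y*z^3 - 5*x^2*y^2 - x^2*z^2 - y^4 - 5*y^2*z^2 - z^4 - 2*x*y*z + x^2 + 4*y^2 + 4*z^2 - 2
tr(a b^-1 a^-1 b^3 a b a^-1 b) = tr(b^3 a b a^-1 b a b^-1) * tr(a) - tr(b^3 a b a^-1 b a b^-1 a)  (eliminate a^-1) = -x^2*y^4*z^2 + 2*x^3*y^3*z + x*y^5*z + 2*x*y^3*z^3 - x^4*y^2 - x^2*y^4 - x^2*y^2*z^2 - y^4*z^2 - y^2*z^4 - 2*x^3*y*z - 5*x*y^3*z - 2*x*y*z^3 + x^4 + 5*x^2*y^2 + 2*x^2*z^2 + y^4 + 5*y^2*z^2 + z^4 + 4*x*y*z - 4*x^2 - 4*y^2 - 4*z^2 + 2
use: tr(a b^-1 a^-1 b^3 a b a^-1 b^-1) = tr(a b^-1 a^-1 b^3 a b a^-1) * tr(b) - tr(a b^-1 a^-1 b^3 a b a^-1 b)  (eliminate b^-1) = x^2*y^4*z^2 - 2*x^3*y^3*z - x*y^5*z - 2*x*y^3*z^3 + x^4*y^2 + x^2*y^4 + x^2*y^2*z^2 + y^4*z^2 + y^2*z^4 + 2*x^3*y*z + 5*x*y^3*z + 2*x*y*z^3 - x^4 - 5*x^2*y^2 - 2*x^2*z^2 - 5*y^2*z^2 - z^4 - 4*x*y*z + 4*x^2 + y^2 + 4*z^2 - 2
tr(b^-1 a^-1 b^3 a b a^-1 b^-2 a) = tr(a b^-1 a^-1 b^3 a b a^-1 b^-1) * tr(b) - tr(a b^-1 a^-1 b^3 a b a^-1)  (eliminate b^-1) = x^2*y^5*z^2 - 2*x^3*y^4*z - x*y^6*z - 2*x*y^4*z^3 + x^4*y^3 + x^2*y^5 + x^2*y^3*z^2 + y^5*z^2 + y^3*z^4 + 2*x^3*y^2*z + 5*x*y^4*z + 2*x*y^2*z^3 - x^4*y - 5*x^2*y^3 - 2*x^2*y*z^2 - 5*y^3*z^2 - y*z^4 - 4*x*y^2*z + 4*x^2*y + 4*y*z^2 + y

x^2*y^5*z^2 - 2*x^3*y^4*z - x*y^6*z - 2*x*y^4*z^3 + x^4*y^3 + x^2*y^5 + x^2*y^3*z^2 + y^5*z^2 + y^3*z^4 + 2*x^3*y^2*z + 5*x*y^4*z + 2*x*y^2*z^3 - x^4*y - 5*x^2*y^3 - 2*x^2*y*z^2 - 5*y^3*z^2 - y*z^4 - 4*x*y^2*z + 4*x^2*y + 4*y*z^2 + y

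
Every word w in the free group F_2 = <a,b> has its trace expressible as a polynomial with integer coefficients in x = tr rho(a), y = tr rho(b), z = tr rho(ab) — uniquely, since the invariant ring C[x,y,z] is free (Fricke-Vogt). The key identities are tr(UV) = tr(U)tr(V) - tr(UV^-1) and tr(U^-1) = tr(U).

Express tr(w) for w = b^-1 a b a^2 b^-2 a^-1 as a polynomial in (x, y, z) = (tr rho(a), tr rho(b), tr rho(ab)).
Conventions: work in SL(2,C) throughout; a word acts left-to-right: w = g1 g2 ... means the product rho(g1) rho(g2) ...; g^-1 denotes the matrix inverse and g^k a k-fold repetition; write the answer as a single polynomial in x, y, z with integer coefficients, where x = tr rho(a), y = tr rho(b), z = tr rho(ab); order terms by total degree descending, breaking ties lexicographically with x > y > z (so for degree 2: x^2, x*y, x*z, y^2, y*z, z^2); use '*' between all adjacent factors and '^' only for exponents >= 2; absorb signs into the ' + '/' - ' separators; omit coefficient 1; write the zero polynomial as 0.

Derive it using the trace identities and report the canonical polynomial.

x^2*y^2*z^2 - x^3*y*z - x*y^3*z - x*y*z^3 + x^2*y^2 + 2*x*y*z + z^2 - 2

tr(a^2) = tr(a) tr(a) - tr(1) = x^2 - 2
tr(a^2 b) = tr(a) tr(b a) - tr(b) = x*z - y
tr(a^2 b^-1) = tr(a^2) tr(b) - tr(a^2 b) = x^2*y - x*z - y
tr(b a b a) = tr(b a) tr(b a) - tr(1) = z^2 - 2
tr(b a b) = tr(b) tr(a b) - tr(a) = y*z - x
tr(a b a^2 b) = tr(a) tr(b a b a) - tr(b a b) = x*z^2 - y*z - x
tr(a b a^2) = tr(a) tr(a b a) - tr(a b) = x^2*z - x*y - z
tr(b a b a^2 b) = tr(b) tr(a b a^2 b) - tr(a b a^2) = x*y*z^2 - x^2*z - y^2*z + z
tr(b a b a b a) = tr(b a) tr(b a b a) - tr(b^-1 a^-1) = z^3 - 3*z
tr(b a b a b) = tr(b) tr(a b a b) - tr(a b a) = y*z^2 - x*z - y
tr(b a b a^2 b a) = tr(a) tr(b a b a b a) - tr(b a b a b) = x*z^3 - y*z^2 - 2*x*z + y
tr(a^-1 b a b a^2 b) = tr(b a b a^2 b) tr(a) - tr(b a b a^2 b a) = x^2*y*z^2 - x^3*z - x*y^2*z - x*z^3 + y*z^2 + 3*x*z - y
tr(b^-1 a^-1 b a b a^2) = tr(a^-1 b a b a^2) tr(b) - tr(a^-1 b a b a^2 b) = -x^2*y*z^2 + x^3*z + x*y^2*z + x*z^3 - 3*x*z - y
tr(a b a^2 b^-2 a^-1 b) = tr(b^-1 a^-1 b a b a^2) tr(b) - tr(b^-1 a^-1 b a b a^2 b) = -x^2*y^2*z^2 + x^3*y*z + x*y^3*z + x*y*z^3 - 3*x*y*z - y^2 - z^2 + 2
tr(b^-1 a b a^2 b^-2 a^-1) = tr(a b a^2 b^-2 a^-1) tr(b) - tr(a b a^2 b^-2 a^-1 b) = x^2*y^2*z^2 - x^3*y*z - x*y^3*z - x*y*z^3 + x^2*y^2 + 2*x*y*z + z^2 - 2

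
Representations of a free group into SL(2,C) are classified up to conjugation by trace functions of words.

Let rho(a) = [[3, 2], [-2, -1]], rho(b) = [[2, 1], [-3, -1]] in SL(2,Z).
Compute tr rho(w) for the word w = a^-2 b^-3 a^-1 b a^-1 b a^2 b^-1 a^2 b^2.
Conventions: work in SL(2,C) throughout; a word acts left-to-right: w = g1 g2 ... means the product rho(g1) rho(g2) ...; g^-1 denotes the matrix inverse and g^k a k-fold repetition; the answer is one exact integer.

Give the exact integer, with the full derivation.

366

rho(a^-1) = [[-1, -2], [2, 3]]
... * rho(a^-1) = [[-1, -2], [2, 3]]  ->  [[-3, -4], [4, 5]]
... * rho(b^-1) = [[-1, -1], [3, 2]]  ->  [[-9, -5], [11, 6]]
... * rho(b^-1) = [[-1, -1], [3, 2]]  ->  [[-6, -1], [7, 1]]
... * rho(b^-1) = [[-1, -1], [3, 2]]  ->  [[3, 4], [-4, -5]]
... * rho(a^-1) = [[-1, -2], [2, 3]]  ->  [[5, 6], [-6, -7]]
... * rho(b) = [[2, 1], [-3, -1]]  ->  [[-8, -1], [9, 1]]
... * rho(a^-1) = [[-1, -2], [2, 3]]  ->  [[6, 13], [-7, -15]]
... * rho(b) = [[2, 1], [-3, -1]]  ->  [[-27, -7], [31, 8]]
... * rho(a) = [[3, 2], [-2, -1]]  ->  [[-67, -47], [77, 54]]
... * rho(a) = [[3, 2], [-2, -1]]  ->  [[-107, -87], [123, 100]]
... * rho(b^-1) = [[-1, -1], [3, 2]]  ->  [[-154, -67], [177, 77]]
... * rho(a) = [[3, 2], [-2, -1]]  ->  [[-328, -241], [377, 277]]
... * rho(a) = [[3, 2], [-2, -1]]  ->  [[-502, -415], [577, 477]]
... * rho(b) = [[2, 1], [-3, -1]]  ->  [[241, -87], [-277, 100]]
... * rho(b) = [[2, 1], [-3, -1]]  ->  [[743, 328], [-854, -377]]
tr = 743 + -377 = 366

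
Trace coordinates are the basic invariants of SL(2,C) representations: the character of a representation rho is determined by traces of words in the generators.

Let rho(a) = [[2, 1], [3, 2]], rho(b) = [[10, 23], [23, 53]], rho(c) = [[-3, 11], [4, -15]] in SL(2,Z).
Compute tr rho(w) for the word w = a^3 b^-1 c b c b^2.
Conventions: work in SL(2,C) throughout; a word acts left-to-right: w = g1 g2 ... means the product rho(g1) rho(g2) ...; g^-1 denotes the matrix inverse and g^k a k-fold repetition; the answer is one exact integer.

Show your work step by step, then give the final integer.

-55336874452

rho(a) = [[2, 1], [3, 2]]
... * rho(a) = [[2, 1], [3, 2]]  ->  [[7, 4], [12, 7]]
... * rho(a) = [[2, 1], [3, 2]]  ->  [[26, 15], [45, 26]]
... * rho(b^-1) = [[53, -23], [-23, 10]]  ->  [[1033, -448], [1787, -775]]
... * rho(c) = [[-3, 11], [4, -15]]  ->  [[-4891, 18083], [-8461, 31282]]
... * rho(b) = [[10, 23], [23, 53]]  ->  [[366999, 845906], [634876, 1463343]]
... * rho(c) = [[-3, 11], [4, -15]]  ->  [[2282627, -8651601], [3948744, -14966509]]
... * rho(b) = [[10, 23], [23, 53]]  ->  [[-176160553, -406034432], [-304742267, -702403865]]
... * rho(b) = [[10, 23], [23, 53]]  ->  [[-11100397466, -25571517615], [-19202711565, -44236476986]]
tr = -11100397466 + -44236476986 = -55336874452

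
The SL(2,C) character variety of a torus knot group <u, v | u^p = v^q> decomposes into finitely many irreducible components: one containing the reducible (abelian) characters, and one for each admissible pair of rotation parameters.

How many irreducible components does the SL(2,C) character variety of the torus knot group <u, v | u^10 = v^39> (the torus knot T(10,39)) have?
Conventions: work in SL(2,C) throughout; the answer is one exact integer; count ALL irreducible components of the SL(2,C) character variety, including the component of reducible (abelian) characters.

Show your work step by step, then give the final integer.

172

For T(10,39): irreducibility forces the central element u^10 = v^39 to one of +I, -I.
On an irreducible component, tr(u) is locked at 2*cos(pi*alpha/10) for some alpha in 1..9, and tr(v) at 2*cos(pi*beta/39) for some beta in 1..38.
The two central values (-1)^alpha I and (-1)^beta I must be the same matrix, so alpha and beta share a parity.
Counting: 5 odd alphas x 19 odd betas + 4 even alphas x 19 even betas = 95 + 76 = 171.
That is 171 components of irreducible characters, and with the reducible (abelian) component the total is 172.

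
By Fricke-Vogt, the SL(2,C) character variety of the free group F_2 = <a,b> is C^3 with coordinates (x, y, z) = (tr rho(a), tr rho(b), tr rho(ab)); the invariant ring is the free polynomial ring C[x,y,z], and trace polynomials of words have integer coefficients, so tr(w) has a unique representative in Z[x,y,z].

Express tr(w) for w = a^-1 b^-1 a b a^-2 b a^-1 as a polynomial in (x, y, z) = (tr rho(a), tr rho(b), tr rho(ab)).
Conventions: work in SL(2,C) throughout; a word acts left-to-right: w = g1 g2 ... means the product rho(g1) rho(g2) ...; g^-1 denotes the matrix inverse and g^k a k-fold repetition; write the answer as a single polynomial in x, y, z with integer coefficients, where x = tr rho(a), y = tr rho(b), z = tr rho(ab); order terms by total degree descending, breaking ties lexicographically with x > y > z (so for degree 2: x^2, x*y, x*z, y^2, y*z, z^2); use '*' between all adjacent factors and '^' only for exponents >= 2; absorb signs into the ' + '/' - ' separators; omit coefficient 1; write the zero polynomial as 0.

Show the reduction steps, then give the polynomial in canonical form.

tr(b^2) = tr(b)*tr(b) - tr(1) = y^2 - 2
tr(a b^2) = tr(b)*tr(a b) - tr(a) = y*z - x
tr(b a b^2) = tr(b)*tr(a b^2) - tr(a b) = y^2*z - x*y - z
so tr(a b a b) = tr(a b)*tr(a b) - tr(1) = z^2 - 2
reduce: tr(a b a) = tr(a)*tr(b a) - tr(b) = x*z - y
tr(b a b^2 a) = tr(b)*tr(a b a b) - tr(a b a) = y*z^2 - x*z - y
tr(a b^2 a^-1 b) = tr(b a b^2)*tr(a) - tr(b a b^2 a) = x*y^2*z - x^2*y - y*z^2 + y
tr(b a^-1 b^-1 a b) = tr(a b^2 a^-1)*tr(b) - tr(a b^2 a^-1 b) = -x*y^2*z + x^2*y + y^3 + y*z^2 - 3*y
so tr(a b a b a) = tr(a)*tr(b a b a) - tr(b a b) = x*z^2 - y*z - x
tr(a b a b a b) = tr(b a b a)*tr(b a) - tr(a b) = z^3 - 3*z
tr(b^-1 a b a b a) = tr(a b a b a)*tr(b) - tr(a b a b a b) = x*y*z^2 - y^2*z - z^3 - x*y + 3*z
tr(b a^-1 b^-1 a b a) = tr(b^-1 a b a b)*tr(a) - tr(b^-1 a b a b a) = -x*y*z^2 + x^2*z + y^2*z + z^3 - 3*z
reduce: tr(a^-1 b^-1 a b a^-1 b) = tr(b a^-1 b^-1 a b)*tr(a) - tr(b a^-1 b^-1 a b a) = -x^2*y^2*z + x^3*y + x*y^3 + 2*x*y*z^2 - x^2*z - y^2*z - z^3 - 3*x*y + 3*z
tr(b a^-2 b^-1 a b a^-1) = tr(a^-1 b^-1 a b a^-1 b)*tr(a) - tr(a^-1 b^-1 a b a^-1 b a) = -x^3*y^2*z + x^4*y + x^2*y^3 + 2*x^2*y*z^2 - x^3*z - x*y^2*z - x*z^3 - 3*x^2*y + 3*x*z - y
so tr(b a^-2 b^-1 a b) = tr(b^-1 a b^2 a^-1)*tr(a) - tr(b^-1 a b^2) = -x^2*y^2*z + x^3*y + x*y^3 + x*y*z^2 - 3*x*y - z
reduce: tr(a^-1 b^-1 a b a^-2 b a^-1) = tr(b a^-2 b^-1 a b a^-1)*tr(a) - tr(b a^-2 b^-1 a b) = -x^4*y^2*z + x^5*y + x^3*y^3 + 2*x^3*y*z^2 - x^4*z - x^2*z^3 - 4*x^3*y - x*y^3 - x*y*z^2 + 3*x^2*z + 2*x*y + z

-x^4*y^2*z + x^5*y + x^3*y^3 + 2*x^3*y*z^2 - x^4*z - x^2*z^3 - 4*x^3*y - x*y^3 - x*y*z^2 + 3*x^2*z + 2*x*y + z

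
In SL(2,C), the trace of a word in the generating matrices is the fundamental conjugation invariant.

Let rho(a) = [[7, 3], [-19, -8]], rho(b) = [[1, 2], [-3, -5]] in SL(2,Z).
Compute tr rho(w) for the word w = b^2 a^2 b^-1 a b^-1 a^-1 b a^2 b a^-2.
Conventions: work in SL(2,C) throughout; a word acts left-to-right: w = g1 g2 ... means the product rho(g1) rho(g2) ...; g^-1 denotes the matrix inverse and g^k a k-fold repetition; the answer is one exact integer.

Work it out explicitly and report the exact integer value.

-15

rho(b) = [[1, 2], [-3, -5]]
... * rho(b) = [[1, 2], [-3, -5]]  ->  [[-5, -8], [12, 19]]
... * rho(a) = [[7, 3], [-19, -8]]  ->  [[117, 49], [-277, -116]]
... * rho(a) = [[7, 3], [-19, -8]]  ->  [[-112, -41], [265, 97]]
... * rho(b^-1) = [[-5, -2], [3, 1]]  ->  [[437, 183], [-1034, -433]]
... * rho(a) = [[7, 3], [-19, -8]]  ->  [[-418, -153], [989, 362]]
... * rho(b^-1) = [[-5, -2], [3, 1]]  ->  [[1631, 683], [-3859, -1616]]
... * rho(a^-1) = [[-8, -3], [19, 7]]  ->  [[-71, -112], [168, 265]]
... * rho(b) = [[1, 2], [-3, -5]]  ->  [[265, 418], [-627, -989]]
... * rho(a) = [[7, 3], [-19, -8]]  ->  [[-6087, -2549], [14402, 6031]]
... * rho(a) = [[7, 3], [-19, -8]]  ->  [[5822, 2131], [-13775, -5042]]
... * rho(b) = [[1, 2], [-3, -5]]  ->  [[-571, 989], [1351, -2340]]
... * rho(a^-1) = [[-8, -3], [19, 7]]  ->  [[23359, 8636], [-55268, -20433]]
... * rho(a^-1) = [[-8, -3], [19, 7]]  ->  [[-22788, -9625], [53917, 22773]]
tr = -22788 + 22773 = -15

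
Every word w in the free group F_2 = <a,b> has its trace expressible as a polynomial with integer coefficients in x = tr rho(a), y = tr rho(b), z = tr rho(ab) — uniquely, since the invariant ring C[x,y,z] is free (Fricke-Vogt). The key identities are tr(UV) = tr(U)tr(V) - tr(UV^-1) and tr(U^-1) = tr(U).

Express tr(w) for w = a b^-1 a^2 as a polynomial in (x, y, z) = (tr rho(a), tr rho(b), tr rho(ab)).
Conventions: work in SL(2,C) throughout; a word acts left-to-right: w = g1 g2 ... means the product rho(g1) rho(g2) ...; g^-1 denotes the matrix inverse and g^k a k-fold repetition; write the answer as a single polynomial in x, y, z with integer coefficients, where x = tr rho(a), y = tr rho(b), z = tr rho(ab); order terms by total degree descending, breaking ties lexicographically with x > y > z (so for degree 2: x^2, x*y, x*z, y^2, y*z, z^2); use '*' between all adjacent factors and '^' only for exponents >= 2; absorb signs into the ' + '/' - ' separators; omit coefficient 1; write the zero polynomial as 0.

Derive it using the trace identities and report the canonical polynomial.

x^3*y - x^2*z - 2*x*y + z

tr(a^2) = tr(a) tr(a) - tr(1) = x^2 - 2
tr(a^3) = tr(a) tr(a^2) - tr(a) = x^3 - 3*x
tr(a b a) = tr(a) tr(b a) - tr(b) = x*z - y
tr(a^3 b) = tr(a) tr(a b a) - tr(a b) = x^2*z - x*y - z
tr(a b^-1 a^2) = tr(a^3) tr(b) - tr(a^3 b) = x^3*y - x^2*z - 2*x*y + z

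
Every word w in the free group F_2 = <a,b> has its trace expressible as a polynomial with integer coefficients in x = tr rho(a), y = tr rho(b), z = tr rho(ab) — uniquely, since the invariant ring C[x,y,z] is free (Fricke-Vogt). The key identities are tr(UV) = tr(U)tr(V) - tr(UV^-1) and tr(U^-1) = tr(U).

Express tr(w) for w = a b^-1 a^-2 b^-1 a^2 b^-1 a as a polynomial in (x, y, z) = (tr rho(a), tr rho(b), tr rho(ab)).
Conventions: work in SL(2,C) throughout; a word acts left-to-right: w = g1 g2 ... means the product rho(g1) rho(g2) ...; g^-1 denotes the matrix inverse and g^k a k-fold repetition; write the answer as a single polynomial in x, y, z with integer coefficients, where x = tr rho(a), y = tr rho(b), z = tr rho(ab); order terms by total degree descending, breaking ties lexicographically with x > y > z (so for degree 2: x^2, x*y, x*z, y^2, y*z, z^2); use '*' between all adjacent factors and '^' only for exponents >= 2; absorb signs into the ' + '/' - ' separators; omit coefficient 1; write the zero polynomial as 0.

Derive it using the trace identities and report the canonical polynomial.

x^5*y^2*z - x^6*y - x^4*y^3 - 2*x^4*y*z^2 + x^5*z + x^3*z^3 + 5*x^4*y + 2*x^2*y^3 + x^2*y*z^2 - 4*x^3*z - x*y^2*z - 6*x^2*y - y^3 + x*z + 3*y

tr(a^2) = tr(a) tr(a) - tr(1) = x^2 - 2
tr(a^3) = tr(a) tr(a^2) - tr(a) = x^3 - 3*x
tr(a^4) = tr(a) tr(a^3) - tr(a^2) = x^4 - 4*x^2 + 2
tr(a b a) = tr(a) tr(b a) - tr(b) = x*z - y
tr(a b a^2) = tr(a) tr(a b a) - tr(a b) = x^2*z - x*y - z
tr(a^4 b) = tr(a) tr(a b a^2) - tr(a b a) = x^3*z - x^2*y - 2*x*z + y
tr(b^-1 a^4) = tr(a^4) tr(b) - tr(a^4 b) = x^4*y - x^3*z - 3*x^2*y + 2*x*z + y
tr(a^2 b^-2 a^2) = tr(b^-1 a^4) tr(b) - tr(b^-1 a^4 b) = x^4*y^2 - x^3*y*z - x^4 - 3*x^2*y^2 + 2*x*y*z + 4*x^2 + y^2 - 2
tr(b a b a) = tr(b a) tr(b a) - tr(1) = z^2 - 2
tr(b a b) = tr(b) tr(a b) - tr(a) = y*z - x
tr(b a^2 b a) = tr(a) tr(b a b a) - tr(b a b) = x*z^2 - y*z - x
tr(b a^2 b) = tr(b) tr(a^2 b) - tr(a^2) = x*y*z - x^2 - y^2 + 2
tr(a^2 b a^2 b) = tr(a) tr(b a^2 b a) - tr(b a^2 b) = x^2*z^2 - 2*x*y*z + y^2 - 2
tr(b^-1 a^2 b a^2) = tr(a^2 b a^2) tr(b) - tr(a^2 b a^2 b) = x^3*y*z - x^2*y^2 - x^2*z^2 + 2
tr(a^2 b^-2 a^2 b) = tr(b^-1 a^2 b a^2) tr(b) - tr(b^-1 a^2 b a^2 b) = x^3*y^2*z - x^2*y^3 - x^2*y*z^2 - x^3*z + x^2*y + 2*x*z + y
tr(b^-1 a^2 b^-1 a^2 b^-1) = tr(a^2 b^-2 a^2) tr(b) - tr(a^2 b^-2 a^2 b) = x^4*y^3 - 2*x^3*y^2*z - x^4*y - 2*x^2*y^3 + x^2*y*z^2 + x^3*z + 2*x*y^2*z + 3*x^2*y + y^3 - 2*x*z - 3*y
tr(a^5) = tr(a) tr(a^4) - tr(a^3) = x^5 - 5*x^3 + 5*x
tr(a^5 b) = tr(a) tr(a b a^3) - tr(a b a^2) = x^4*z - x^3*y - 3*x^2*z + 2*x*y + z
tr(a^3 b^-1 a^2) = tr(a^5) tr(b) - tr(a^5 b) = x^5*y - x^4*z - 4*x^3*y + 3*x^2*z + 3*x*y - z
tr(b a^3 b a) = tr(a) tr(a b a b a) - tr(a b a b) = x^2*z^2 - x*y*z - x^2 - z^2 + 2
tr(b a^3 b) = tr(b) tr(a^3 b) - tr(a^3) = x^2*y*z - x^3 - x*y^2 - y*z + 3*x
tr(a^2 b a^3 b) = tr(a) tr(b a^3 b a) - tr(b a^3 b) = x^3*z^2 - 2*x^2*y*z + x*y^2 - x*z^2 + y*z - x
tr(a^3 b^-1 a^2 b) = tr(a^2 b a^3) tr(b) - tr(a^2 b a^3 b) = x^4*y*z - x^3*y^2 - x^3*z^2 - x^2*y*z + x*y^2 + x*z^2 + x
tr(a b^-1 a^2 b^-1 a^2) = tr(a^3 b^-1 a^2) tr(b) - tr(a^3 b^-1 a^2 b) = x^5*y^2 - 2*x^4*y*z - 3*x^3*y^2 + x^3*z^2 + 4*x^2*y*z + 2*x*y^2 - x*z^2 - y*z - x
tr(a^2 b a b a^2) = tr(a) tr(a^2 b a b a) - tr(a^2 b a b) = x^3*z^2 - x^2*y*z - x^3 - 2*x*z^2 + y*z + 3*x
tr(b a b a b a) = tr(b a b a) tr(b a) - tr(a b) = z^3 - 3*z
tr(b a b a b) = tr(b) tr(a b a b) - tr(a b a) = y*z^2 - x*z - y
tr(b a^2 b a b a) = tr(a) tr(b a b a b a) - tr(b a b a b) = x*z^3 - y*z^2 - 2*x*z + y
tr(b a b^2) = tr(b) tr(b a b) - tr(b a) = y^2*z - x*y - z
tr(b a^2 b a b) = tr(a) tr(b a b^2 a) - tr(b a b^2) = x*y*z^2 - x^2*z - y^2*z + z
tr(a^2 b a b a^2 b) = tr(a) tr(b a^2 b a b a) - tr(b a^2 b a b) = x^2*z^3 - 2*x*y*z^2 - x^2*z + y^2*z + x*y - z
tr(a^2 b^-1 a^2 b a b) = tr(a^2 b a b a^2) tr(b) - tr(a^2 b a b a^2 b) = x^3*y*z^2 - x^2*y^2*z - x^2*z^3 - x^3*y + x^2*z + 2*x*y + z
tr(a b^-1 a^2 b^-1 a^2 b) = tr(a^2 b^-1 a^2 b a) tr(b) - tr(a^2 b^-1 a^2 b a b) = x^4*y^2*z - x^3*y^3 - 2*x^3*y*z^2 + x^2*z^3 + x^3*y + x*y^3 + x*y*z^2 - x^2*z - x*y - z
tr(b^-1 a^2 b^-1 a^2 b^-1 a) = tr(a b^-1 a^2 b^-1 a^2) tr(b) - tr(a b^-1 a^2 b^-1 a^2 b) = x^5*y^3 - 3*x^4*y^2*z - 2*x^3*y^3 + 3*x^3*y*z^2 + 4*x^2*y^2*z - x^2*z^3 - x^3*y + x*y^3 - 2*x*y*z^2 + x^2*z - y^2*z + z
tr(a^-1 b^-1 a^2 b^-1 a^2 b^-1) = tr(b^-1 a^2 b^-1 a^2 b^-1) tr(a) - tr(b^-1 a^2 b^-1 a^2 b^-1 a) = x^4*y^2*z - x^5*y - 2*x^3*y*z^2 + x^4*z - 2*x^2*y^2*z + x^2*z^3 + 4*x^3*y + 2*x*y*z^2 - 3*x^2*z + y^2*z - 3*x*y - z
tr(a b^-1 a^-2 b^-1 a^2 b^-1 a) = tr(a^-1 b^-1 a^2 b^-1 a^2 b^-1) tr(a) - tr(a^-1 b^-1 a^2 b^-1 a^2 b^-1 a) = x^5*y^2*z - x^6*y - x^4*y^3 - 2*x^4*y*z^2 + x^5*z + x^3*z^3 + 5*x^4*y + 2*x^2*y^3 + x^2*y*z^2 - 4*x^3*z - x*y^2*z - 6*x^2*y - y^3 + x*z + 3*y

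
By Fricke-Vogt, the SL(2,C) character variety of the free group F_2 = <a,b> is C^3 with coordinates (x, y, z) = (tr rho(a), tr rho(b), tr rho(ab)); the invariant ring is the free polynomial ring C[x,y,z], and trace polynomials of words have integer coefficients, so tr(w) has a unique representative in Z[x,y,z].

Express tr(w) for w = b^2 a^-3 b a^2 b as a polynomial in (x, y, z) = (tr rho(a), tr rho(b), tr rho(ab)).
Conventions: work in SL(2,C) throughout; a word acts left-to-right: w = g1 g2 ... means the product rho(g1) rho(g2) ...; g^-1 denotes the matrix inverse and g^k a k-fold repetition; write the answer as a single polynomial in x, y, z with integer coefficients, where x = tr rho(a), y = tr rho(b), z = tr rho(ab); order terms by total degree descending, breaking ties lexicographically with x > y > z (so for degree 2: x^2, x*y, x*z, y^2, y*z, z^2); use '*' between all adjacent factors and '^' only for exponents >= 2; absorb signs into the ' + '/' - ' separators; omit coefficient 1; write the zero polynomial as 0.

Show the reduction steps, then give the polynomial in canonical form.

tr(a b^2) = tr(b) * tr(a b) - tr(a)  (reduce the b square) = y*z - x
next, tr(b a b^2) = tr(b) * tr(a b^2) - tr(a b)  (reduce the b square) = y^2*z - x*y - z
tr(b^4 a) = tr(b) * tr(b a b^2) - tr(b a b)  (reduce the b square) = y^3*z - x*y^2 - 2*y*z + x
next, tr(b^2) = tr(b) * tr(b) - tr(1)  (reduce the b square) = y^2 - 2
tr(b^3) = tr(b) * tr(b^2) - tr(b)  (reduce the b square) = y^3 - 3*y
tr(b^4) = tr(b) * tr(b^3) - tr(b^2)  (reduce the b square) = y^4 - 4*y^2 + 2
and tr(b a^2 b^3) = tr(a) * tr(b^4 a) - tr(b^4)  (reduce the a square) = x*y^3*z - x^2*y^2 - y^4 - 2*x*y*z + x^2 + 4*y^2 - 2
tr(b a b a) = tr(a b) * tr(a b) - tr(1)  (split on a) = z^2 - 2
next, tr(a b a^2 b) = tr(a) * tr(b a b a) - tr(b a b)  (reduce the a square) = x*z^2 - y*z - x
tr(b a^2) = tr(a) * tr(b a) - tr(b)  (reduce the a square) = x*z - y
and tr(a b a^2) = tr(a) * tr(b a^2) - tr(b a)  (reduce the a square) = x^2*z - x*y - z
and tr(b a b a^2 b) = tr(b) * tr(a b a^2 b) - tr(a b a^2)  (reduce the b square) = x*y*z^2 - x^2*z - y^2*z + z
next, tr(b a^2 b^3 a) = tr(b) * tr(b a b a^2 b) - tr(b a b a^2)  (reduce the b square) = x*y^2*z^2 - x^2*y*z - y^3*z - x*z^2 + 2*y*z + x
tr(a^-1 b a^2 b^3) = tr(b a^2 b^3) * tr(a) - tr(b a^2 b^3 a)  (eliminate a^-1) = x^2*y^3*z - x^3*y^2 - x*y^4 - x*y^2*z^2 - x^2*y*z + y^3*z + x^3 + 4*x*y^2 + x*z^2 - 2*y*z - 3*x
tr(a^-2 b a^2 b^3) = tr(a^-1 b a^2 b^3) * tr(a) - tr(a^-1 b a^2 b^3 a)  (eliminate a^-1) = x^3*y^3*z - x^4*y^2 - x^2*y^4 - x^2*y^2*z^2 - x^3*y*z + x^4 + 5*x^2*y^2 + x^2*z^2 + y^4 - 4*x^2 - 4*y^2 + 2
next, tr(b^2 a^-3 b a^2 b) = tr(a^-2 b a^2 b^3) * tr(a) - tr(a^-2 b a^2 b^3 a)  (eliminate a^-1) = x^4*y^3*z - x^5*y^2 - x^3*y^4 - x^3*y^2*z^2 - x^4*y*z - x^2*y^3*z + x^5 + 6*x^3*y^2 + x^3*z^2 + 2*x*y^4 + x*y^2*z^2 + x^2*y*z - y^3*z - 5*x^3 - 8*x*y^2 - x*z^2 + 2*y*z + 5*x

x^4*y^3*z - x^5*y^2 - x^3*y^4 - x^3*y^2*z^2 - x^4*y*z - x^2*y^3*z + x^5 + 6*x^3*y^2 + x^3*z^2 + 2*x*y^4 + x*y^2*z^2 + x^2*y*z - y^3*z - 5*x^3 - 8*x*y^2 - x*z^2 + 2*y*z + 5*x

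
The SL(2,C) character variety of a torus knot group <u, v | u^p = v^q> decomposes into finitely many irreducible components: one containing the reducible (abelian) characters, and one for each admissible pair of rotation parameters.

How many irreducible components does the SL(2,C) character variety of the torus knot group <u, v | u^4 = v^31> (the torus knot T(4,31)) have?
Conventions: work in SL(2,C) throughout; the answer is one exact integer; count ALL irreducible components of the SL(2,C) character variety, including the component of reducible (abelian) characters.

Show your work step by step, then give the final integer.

46

For T(4,31): irreducibility forces the central element u^4 = v^31 to one of +I, -I.
This locks tr(u) to 2*cos(pi*alpha/4), alpha in 1..3, and tr(v) to 2*cos(pi*beta/31), beta in 1..30, on each component of irreducible characters.
u^4 = (-1)^alpha I and v^31 = (-1)^beta I must agree, so alpha and beta have equal parity.
count pairs: odd alpha (2 choices) x odd beta (15), plus even alpha (1) x even beta (15): 2*15 + 1*15 = 45.
components with irreducible characters: 45; plus the single component of reducible (abelian) characters: total 46.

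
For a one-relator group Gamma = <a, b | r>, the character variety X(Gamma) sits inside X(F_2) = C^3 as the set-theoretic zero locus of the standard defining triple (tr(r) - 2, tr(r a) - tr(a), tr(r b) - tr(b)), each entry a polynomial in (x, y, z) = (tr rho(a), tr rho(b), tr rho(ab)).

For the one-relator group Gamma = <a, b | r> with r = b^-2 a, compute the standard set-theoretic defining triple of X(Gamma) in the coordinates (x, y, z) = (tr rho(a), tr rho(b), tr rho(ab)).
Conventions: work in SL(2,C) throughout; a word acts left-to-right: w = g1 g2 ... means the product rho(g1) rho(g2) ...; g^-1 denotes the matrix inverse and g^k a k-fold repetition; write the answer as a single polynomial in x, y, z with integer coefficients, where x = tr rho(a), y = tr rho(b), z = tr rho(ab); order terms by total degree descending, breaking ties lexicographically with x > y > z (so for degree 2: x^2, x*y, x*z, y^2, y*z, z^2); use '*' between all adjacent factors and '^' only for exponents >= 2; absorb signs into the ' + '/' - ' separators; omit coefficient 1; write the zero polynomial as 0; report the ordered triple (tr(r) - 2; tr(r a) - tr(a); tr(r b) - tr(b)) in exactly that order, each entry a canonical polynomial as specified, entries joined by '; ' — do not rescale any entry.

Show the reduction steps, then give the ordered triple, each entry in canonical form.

trace(a b^-1) = trace(a) trace(b) - trace(a b)  (eliminate b^-1) = x*y - z
trace(b^-2 a) = trace(a b^-1) trace(b) - trace(a)  (eliminate b^-1) = x*y^2 - y*z - x
trace(a^2) = trace(a) trace(a) - trace(1) = x^2 - 2
trace(a^2 b) = trace(a) trace(b a) - trace(b) = x*z - y
trace(b^-1 a^2) = trace(a^2) trace(b) - trace(a^2 b) = x^2*y - x*z - y
trace(b^-2 a^2) = trace(b^-1 a^2) trace(b) - trace(b^-1 a^2 b) = x^2*y^2 - x*y*z - x^2 - y^2 + 2
assemble the triple (trace(r) - 2; trace(r a) - x; trace(r b) - y)

x*y^2 - y*z - x - 2; x^2*y^2 - x*y*z - x^2 - y^2 - x + 2; x*y - y - z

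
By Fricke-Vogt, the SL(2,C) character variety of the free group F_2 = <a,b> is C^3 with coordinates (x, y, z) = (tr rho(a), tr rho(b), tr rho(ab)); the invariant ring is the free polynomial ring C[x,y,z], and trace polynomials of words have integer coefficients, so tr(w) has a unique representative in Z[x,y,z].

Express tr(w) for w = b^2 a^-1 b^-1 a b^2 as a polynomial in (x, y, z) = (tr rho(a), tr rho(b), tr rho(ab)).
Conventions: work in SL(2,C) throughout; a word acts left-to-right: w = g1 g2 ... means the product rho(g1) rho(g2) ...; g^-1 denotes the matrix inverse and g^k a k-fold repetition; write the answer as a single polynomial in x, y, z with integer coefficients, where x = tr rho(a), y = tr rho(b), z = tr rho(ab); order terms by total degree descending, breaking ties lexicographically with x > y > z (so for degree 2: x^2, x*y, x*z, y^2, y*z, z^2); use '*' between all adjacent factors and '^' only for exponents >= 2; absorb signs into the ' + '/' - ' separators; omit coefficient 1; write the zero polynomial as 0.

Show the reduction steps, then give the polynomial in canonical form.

-x*y^4*z + x^2*y^3 + y^5 + y^3*z^2 + 2*x*y^2*z - 2*x^2*y - 5*y^3 - 2*y*z^2 + 5*y

and tr(b a b) = tr(b) * tr(a b) - tr(a) = y*z - x
next, tr(a b^3) = tr(b) * tr(b a b) - tr(b a) = y^2*z - x*y - z
and tr(b^4 a) = tr(b) * tr(a b^3) - tr(a b^2) = y^3*z - x*y^2 - 2*y*z + x
next, tr(b^2) = tr(b) * tr(b) - tr(1) = y^2 - 2
tr(b^3) = tr(b) * tr(b^2) - tr(b) = y^3 - 3*y
and tr(b^4) = tr(b) * tr(b^3) - tr(b^2) = y^4 - 4*y^2 + 2
and tr(a b^4 a) = tr(a) * tr(b^4 a) - tr(b^4) = x*y^3*z - x^2*y^2 - y^4 - 2*x*y*z + x^2 + 4*y^2 - 2
tr(a b a b) = tr(b a) * tr(b a) - tr(1)   [split at repeated b] = z^2 - 2
and tr(a b a) = tr(a) * tr(b a) - tr(b) = x*z - y
and tr(a b a b^2) = tr(b) * tr(a b a b) - tr(a b a) = y*z^2 - x*z - y
tr(a b a b^3) = tr(b) * tr(a b a b^2) - tr(a b a b) = y^2*z^2 - x*y*z - y^2 - z^2 + 2
next, tr(a b^4 a b) = tr(b) * tr(a b a b^3) - tr(a b a b^2) = y^3*z^2 - x*y^2*z - y^3 - 2*y*z^2 + x*z + 3*y
tr(b^-1 a b^4 a) = tr(a b^4 a) * tr(b) - tr(a b^4 a b) = x*y^4*z - x^2*y^3 - y^5 - y^3*z^2 - x*y^2*z + x^2*y + 5*y^3 + 2*y*z^2 - x*z - 5*y
and tr(b^2 a^-1 b^-1 a b^2) = tr(b^-1 a b^4) * tr(a) - tr(b^-1 a b^4 a) = -x*y^4*z + x^2*y^3 + y^5 + y^3*z^2 + 2*x*y^2*z - 2*x^2*y - 5*y^3 - 2*y*z^2 + 5*y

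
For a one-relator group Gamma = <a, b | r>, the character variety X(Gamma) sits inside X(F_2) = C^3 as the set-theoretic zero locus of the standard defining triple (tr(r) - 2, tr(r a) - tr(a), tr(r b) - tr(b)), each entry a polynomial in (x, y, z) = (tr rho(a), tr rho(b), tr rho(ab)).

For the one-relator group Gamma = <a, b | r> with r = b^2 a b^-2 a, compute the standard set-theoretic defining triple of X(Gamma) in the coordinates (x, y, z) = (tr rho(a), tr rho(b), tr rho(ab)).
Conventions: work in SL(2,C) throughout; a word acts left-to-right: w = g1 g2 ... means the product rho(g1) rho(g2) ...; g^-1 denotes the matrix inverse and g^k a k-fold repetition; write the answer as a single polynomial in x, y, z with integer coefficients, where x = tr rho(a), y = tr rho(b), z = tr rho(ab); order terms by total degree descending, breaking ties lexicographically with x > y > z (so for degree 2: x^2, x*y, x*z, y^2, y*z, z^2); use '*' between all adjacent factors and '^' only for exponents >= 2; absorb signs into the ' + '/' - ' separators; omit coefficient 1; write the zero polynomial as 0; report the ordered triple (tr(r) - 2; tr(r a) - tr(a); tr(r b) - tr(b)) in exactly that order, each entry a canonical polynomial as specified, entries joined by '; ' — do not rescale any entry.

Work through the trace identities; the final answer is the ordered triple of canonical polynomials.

x*y^3*z - x^2*y^2 - y^4 - y^2*z^2 + x^2 + 4*y^2 - 4; x^2*y^3*z - x^3*y^2 - x*y^4 - x*y^2*z^2 + x^3 + 4*x*y^2 - 4*x; x*y^4*z - x^2*y^3 - y^5 - y^3*z^2 - x*y^2*z + x^2*y + 5*y^3 + y*z^2 + x*z - 6*y

tr(a^2 b) = tr(a)*tr(b a) - tr(b) = x*z - y
reduce: tr(a^2) = tr(a)*tr(a) - tr(1) = x^2 - 2
tr(a b^2 a) = tr(b)*tr(a^2 b) - tr(a^2) = x*y*z - x^2 - y^2 + 2
tr(a b a b) = tr(a b)*tr(a b) - tr(1) = z^2 - 2
reduce: tr(a b^2 a b) = tr(b)*tr(a b a b) - tr(a b a) = y*z^2 - x*z - y
tr(a b^2 a b^-1) = tr(a b^2 a)*tr(b) - tr(a b^2 a b) = x*y^2*z - x^2*y - y^3 - y*z^2 + x*z + 3*y
reduce: tr(b^2 a b^-2 a) = tr(a b^2 a b^-1)*tr(b) - tr(a b^2 a) = x*y^3*z - x^2*y^2 - y^4 - y^2*z^2 + x^2 + 4*y^2 - 2
tr(a b^2) = tr(b)*tr(a b) - tr(a) = y*z - x
reduce: tr(a^2 b^2 a) = tr(a)*tr(a b^2 a) - tr(a b^2) = x^2*y*z - x^3 - x*y^2 - y*z + 3*x
tr(b^2 a b) = tr(b)*tr(b a b) - tr(b a) = y^2*z - x*y - z
tr(a^2 b^2 a b) = tr(a)*tr(b^2 a b a) - tr(b^2 a b) = x*y*z^2 - x^2*z - y^2*z + z
so tr(a^2 b^2 a b^-1) = tr(a^2 b^2 a)*tr(b) - tr(a^2 b^2 a b) = x^2*y^2*z - x^3*y - x*y^3 - x*y*z^2 + x^2*z + 3*x*y - z
so tr(b^2 a b^-2 a^2) = tr(a^2 b^2 a b^-1)*tr(b) - tr(a^2 b^2 a) = x^2*y^3*z - x^3*y^2 - x*y^4 - x*y^2*z^2 + x^3 + 4*x*y^2 - 3*x
tr(a b^3 a) = tr(b)*tr(a^2 b^2) - tr(a^2 b)   [square of b] = x*y^2*z - x^2*y - y^3 - x*z + 3*y
reduce: tr(a b^3 a b) = tr(b)*tr(b a b a b) - tr(b a b a)   [square of b] = y^2*z^2 - x*y*z - y^2 - z^2 + 2
so tr(a b^3 a b^-1) = tr(a b^3 a)*tr(b) - tr(a b^3 a b)   [inverse elimination on b] = x*y^3*z - x^2*y^2 - y^4 - y^2*z^2 + 4*y^2 + z^2 - 2
so tr(b^2 a b^-2 a b) = tr(a b^3 a b^-1)*tr(b) - tr(a b^3 a)   [inverse elimination on b] = x*y^4*z - x^2*y^3 - y^5 - y^3*z^2 - x*y^2*z + x^2*y + 5*y^3 + y*z^2 + x*z - 5*y
assemble the triple (tr(r) - 2; tr(r a) - x; tr(r b) - y)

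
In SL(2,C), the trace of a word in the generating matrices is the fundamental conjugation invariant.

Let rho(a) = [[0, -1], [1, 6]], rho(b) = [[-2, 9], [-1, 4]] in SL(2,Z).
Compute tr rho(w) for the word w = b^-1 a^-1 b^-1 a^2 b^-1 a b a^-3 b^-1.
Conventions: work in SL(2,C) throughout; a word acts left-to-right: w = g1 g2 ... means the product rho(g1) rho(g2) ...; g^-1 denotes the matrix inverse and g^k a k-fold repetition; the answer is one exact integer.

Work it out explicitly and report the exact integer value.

-228601766

rho(b^-1) = [[4, -9], [1, -2]]
... * rho(a^-1) = [[6, 1], [-1, 0]]  ->  [[33, 4], [8, 1]]
... * rho(b^-1) = [[4, -9], [1, -2]]  ->  [[136, -305], [33, -74]]
... * rho(a) = [[0, -1], [1, 6]]  ->  [[-305, -1966], [-74, -477]]
... * rho(a) = [[0, -1], [1, 6]]  ->  [[-1966, -11491], [-477, -2788]]
... * rho(b^-1) = [[4, -9], [1, -2]]  ->  [[-19355, 40676], [-4696, 9869]]
... * rho(a) = [[0, -1], [1, 6]]  ->  [[40676, 263411], [9869, 63910]]
... * rho(b) = [[-2, 9], [-1, 4]]  ->  [[-344763, 1419728], [-83648, 344461]]
... * rho(a^-1) = [[6, 1], [-1, 0]]  ->  [[-3488306, -344763], [-846349, -83648]]
... * rho(a^-1) = [[6, 1], [-1, 0]]  ->  [[-20585073, -3488306], [-4994446, -846349]]
... * rho(a^-1) = [[6, 1], [-1, 0]]  ->  [[-120022132, -20585073], [-29120327, -4994446]]
... * rho(b^-1) = [[4, -9], [1, -2]]  ->  [[-500673601, 1121369334], [-121475754, 272071835]]
tr = -500673601 + 272071835 = -228601766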